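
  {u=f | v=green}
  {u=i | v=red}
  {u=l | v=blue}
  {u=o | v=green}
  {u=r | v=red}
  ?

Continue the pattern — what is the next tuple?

{u=u | v=blue}

U: letters move forward 3 places in the alphabet; f, i, l, o, r → u.
V — repeats green → red → blue: green, red, blue, green, red → blue.
So the next tuple is {u=u | v=blue}.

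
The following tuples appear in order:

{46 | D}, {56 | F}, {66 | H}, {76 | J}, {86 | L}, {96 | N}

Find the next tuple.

First component: +10 each step, so 46, 56, 66, 76, 86, 96 → 106.
Letter: D, F, H, J, L, N → P (letters move forward 2 places in the alphabet).
Putting it together: {106 | P}.

{106 | P}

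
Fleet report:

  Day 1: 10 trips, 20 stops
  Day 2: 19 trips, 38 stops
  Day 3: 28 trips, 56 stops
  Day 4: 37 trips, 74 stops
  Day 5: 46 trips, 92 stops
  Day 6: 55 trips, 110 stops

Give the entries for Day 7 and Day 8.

Trips: +9 each step; 10, 19, 28, 37, 46, 55 → 64 → 73.
Stops: 20, 38, 56, 74, 92, 110 → 128 → 146 (always 2 × the trips).
Putting the parts together: 64 trips, 128 stops and then 73 trips, 146 stops.

64 trips, 128 stops; 73 trips, 146 stops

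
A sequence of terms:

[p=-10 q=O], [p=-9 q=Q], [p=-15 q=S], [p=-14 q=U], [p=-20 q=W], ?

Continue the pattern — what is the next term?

[p=-19 q=Y]

For the p, alternating steps +1, −6, +1, −6, …: -10, -9, -15, -14, -20 → -19.
Q — letters move forward 2 places in the alphabet: O, Q, S, U, W → Y.
Combining the parts gives [p=-19 q=Y].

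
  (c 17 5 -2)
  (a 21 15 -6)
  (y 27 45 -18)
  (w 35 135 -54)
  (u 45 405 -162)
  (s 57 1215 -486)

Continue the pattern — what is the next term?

(q 71 3645 -1458)

Letter goes c, a, y, w, u, s → q (letters move back 2 places in the alphabet, wrapping A→Z).
For the second component, differences are 4, 6, 8, … (increasing by 2 each time): 17, 21, 27, 35, 45, 57 → 71.
Third component goes 5, 15, 45, 135, 405, 1215 → 3645 (×3 each step).
For the fourth component, ×3 each step: -2, -6, -18, -54, -162, -486 → -1458.
Putting it together: (q 71 3645 -1458).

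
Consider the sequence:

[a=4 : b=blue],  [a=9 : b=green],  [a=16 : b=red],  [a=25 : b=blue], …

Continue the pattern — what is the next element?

A: perfect squares: 2², 3², 4², …; 4, 9, 16, 25 → 36.
B — repeats blue → green → red: blue, green, red, blue → green.
Putting it together: [a=36 : b=green].

[a=36 : b=green]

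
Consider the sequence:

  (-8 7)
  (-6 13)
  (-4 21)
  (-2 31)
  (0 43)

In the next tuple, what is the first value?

2

First value goes -8, -6, -4, -2, 0 → 2 (+2 each step).
For the second value, differences are 6, 8, 10, … (increasing by 2 each time): 7, 13, 21, 31, 43 → 57.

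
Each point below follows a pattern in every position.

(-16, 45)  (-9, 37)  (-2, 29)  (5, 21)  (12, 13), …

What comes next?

(19, 5)

First part: +7 each step; -16, -9, -2, 5, 12 → 19.
Second part: 45, 37, 29, 21, 13 → 5 (−8 each step).
Combining the parts gives (19, 5).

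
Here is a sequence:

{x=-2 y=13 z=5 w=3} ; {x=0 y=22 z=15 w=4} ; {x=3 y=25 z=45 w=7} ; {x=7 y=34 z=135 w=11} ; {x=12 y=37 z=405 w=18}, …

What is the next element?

X: differences are 2, 3, 4, … (increasing by 1 each time), so -2, 0, 3, 7, 12 → 18.
Y: 13, 22, 25, 34, 37 → 46 (alternating steps +9, +3, +9, +3, …).
Z: ×3 each step, so 5, 15, 45, 135, 405 → 1215.
W — each term is the sum of the two before it: 3, 4, 7, 11, 18 → 29.
Putting it together: {x=18 y=46 z=1215 w=29}.

{x=18 y=46 z=1215 w=29}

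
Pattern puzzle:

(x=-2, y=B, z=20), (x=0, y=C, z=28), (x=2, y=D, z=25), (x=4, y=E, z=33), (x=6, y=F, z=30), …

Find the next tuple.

X: -2, 0, 2, 4, 6 → 8 (+2 each step).
For the y, letters move forward 1 place in the alphabet: B, C, D, E, F → G.
Z: alternating steps +8, −3, +8, −3, …, so 20, 28, 25, 33, 30 → 38.
Combining the parts gives (x=8, y=G, z=38).

(x=8, y=G, z=38)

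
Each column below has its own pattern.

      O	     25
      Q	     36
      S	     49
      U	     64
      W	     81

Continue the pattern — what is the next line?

For the letter, letters move forward 2 places in the alphabet: O, Q, S, U, W → Y.
Second component goes 25, 36, 49, 64, 81 → 100 (perfect squares: 5², 6², 7², …).
So the next line is Y  100.

Y  100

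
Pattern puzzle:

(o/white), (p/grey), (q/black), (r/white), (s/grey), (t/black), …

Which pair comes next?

(u/white)

Letter: letters move forward 1 place in the alphabet; o, p, q, r, s, t → u.
Shade: white, grey, black, white, grey, black → white (repeats white → grey → black).
So the next pair is (u/white).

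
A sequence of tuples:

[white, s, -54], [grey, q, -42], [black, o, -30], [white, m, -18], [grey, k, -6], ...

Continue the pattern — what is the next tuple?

[black, i, 6]

Shade: repeats white → grey → black, so white, grey, black, white, grey → black.
Letter: letters move back 2 places in the alphabet, so s, q, o, m, k → i.
Third entry: +12 each step; -54, -42, -30, -18, -6 → 6.
Combining the parts gives [black, i, 6].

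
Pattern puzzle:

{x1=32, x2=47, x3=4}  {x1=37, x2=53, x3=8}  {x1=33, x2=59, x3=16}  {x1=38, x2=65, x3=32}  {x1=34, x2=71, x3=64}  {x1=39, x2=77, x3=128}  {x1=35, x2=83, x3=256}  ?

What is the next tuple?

{x1=40, x2=89, x3=512}

X1: alternating steps +5, −4, +5, −4, …, so 32, 37, 33, 38, 34, 39, 35 → 40.
X2 — +6 each step: 47, 53, 59, 65, 71, 77, 83 → 89.
X3: ×2 each step, so 4, 8, 16, 32, 64, 128, 256 → 512.
Combining the parts gives {x1=40, x2=89, x3=512}.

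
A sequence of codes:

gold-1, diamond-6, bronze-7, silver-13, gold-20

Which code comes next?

diamond-33

Rank: gold, diamond, bronze, silver, gold → diamond (repeats gold → diamond → bronze → silver).
Second component: 1, 6, 7, 13, 20 → 33 (each term is the sum of the two before it).
So the next code is diamond-33.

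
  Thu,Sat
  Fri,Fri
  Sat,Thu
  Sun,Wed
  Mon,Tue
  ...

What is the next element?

First day: Thu, Fri, Sat, Sun, Mon → Tue (runs through the weekdays Mon→Sun).
Second day: runs backward through the weekdays Mon→Sun, so Sat, Fri, Thu, Wed, Tue → Mon.
Combining the parts gives Tue,Mon.

Tue,Mon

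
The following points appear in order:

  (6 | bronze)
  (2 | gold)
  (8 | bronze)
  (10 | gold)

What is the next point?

First value: each term is the sum of the two before it, so 6, 2, 8, 10 → 18.
Rank: bronze, gold, bronze, gold → bronze (alternates bronze ↔ gold).
Combining the parts gives (18 | bronze).

(18 | bronze)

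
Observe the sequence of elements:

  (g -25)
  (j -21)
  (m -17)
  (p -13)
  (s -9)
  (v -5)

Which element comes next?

(y -1)

Letter: letters move forward 3 places in the alphabet, so g, j, m, p, s, v → y.
Second part: +4 each step; -25, -21, -17, -13, -9, -5 → -1.
Combining the parts gives (y -1).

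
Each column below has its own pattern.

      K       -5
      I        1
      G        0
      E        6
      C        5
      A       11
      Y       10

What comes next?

W  16

For the letter, letters move back 2 places in the alphabet, wrapping A→Z: K, I, G, E, C, A, Y → W.
Second component: alternating steps +6, −1, +6, −1, …, so -5, 1, 0, 6, 5, 11, 10 → 16.
So the next line is W  16.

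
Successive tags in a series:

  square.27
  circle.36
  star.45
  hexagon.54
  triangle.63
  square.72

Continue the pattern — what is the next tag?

Shape — repeats square → circle → star → hexagon → triangle: square, circle, star, hexagon, triangle, square → circle.
For the second component, +9 each step: 27, 36, 45, 54, 63, 72 → 81.
So the next tag is circle.81.

circle.81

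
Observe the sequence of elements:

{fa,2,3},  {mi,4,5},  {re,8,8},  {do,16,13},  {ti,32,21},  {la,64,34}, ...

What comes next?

Note — runs backward through the solfège scale do→ti: fa, mi, re, do, ti, la → sol.
For the second entry, ×2 each step: 2, 4, 8, 16, 32, 64 → 128.
For the third entry, each term is the sum of the two before it: 3, 5, 8, 13, 21, 34 → 55.
Putting it together: {sol,128,55}.

{sol,128,55}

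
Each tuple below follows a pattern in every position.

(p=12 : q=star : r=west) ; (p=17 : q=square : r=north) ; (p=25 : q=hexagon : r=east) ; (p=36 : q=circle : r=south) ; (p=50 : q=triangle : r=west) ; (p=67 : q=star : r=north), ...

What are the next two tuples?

(p=87 : q=square : r=east), (p=110 : q=hexagon : r=south)

P — differences are 5, 8, 11, … (increasing by 3 each time): 12, 17, 25, 36, 50, 67 → 87 → 110.
Q: star, square, hexagon, circle, triangle, star → square → hexagon (repeats star → square → hexagon → circle → triangle).
R: repeats west → north → east → south; west, north, east, south, west, north → east → south.
So the next two tuples are (p=87 : q=square : r=east) and (p=110 : q=hexagon : r=south).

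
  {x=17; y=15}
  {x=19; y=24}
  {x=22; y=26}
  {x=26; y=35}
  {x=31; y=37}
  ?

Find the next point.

{x=37; y=46}

X goes 17, 19, 22, 26, 31 → 37 (differences are 2, 3, 4, … (increasing by 1 each time)).
Y: 15, 24, 26, 35, 37 → 46 (alternating steps +9, +2, +9, +2, …).
Combining the parts gives {x=37; y=46}.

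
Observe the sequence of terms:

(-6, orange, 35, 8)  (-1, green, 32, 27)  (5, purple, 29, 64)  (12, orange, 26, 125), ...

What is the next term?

First value: differences are 5, 6, 7, … (increasing by 1 each time), so -6, -1, 5, 12 → 20.
Colour: repeats orange → green → purple, so orange, green, purple, orange → green.
Third value: −3 each step; 35, 32, 29, 26 → 23.
Fourth value: 8, 27, 64, 125 → 216 (perfect cubes: 2³, 3³, 4³, …).
Putting it together: (20, green, 23, 216).

(20, green, 23, 216)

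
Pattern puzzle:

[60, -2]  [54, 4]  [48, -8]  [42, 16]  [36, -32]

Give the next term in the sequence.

[30, 64]

First component goes 60, 54, 48, 42, 36 → 30 (−6 each step).
Second component: -2, 4, -8, 16, -32 → 64 (×(-2) each step).
Combining the parts gives [30, 64].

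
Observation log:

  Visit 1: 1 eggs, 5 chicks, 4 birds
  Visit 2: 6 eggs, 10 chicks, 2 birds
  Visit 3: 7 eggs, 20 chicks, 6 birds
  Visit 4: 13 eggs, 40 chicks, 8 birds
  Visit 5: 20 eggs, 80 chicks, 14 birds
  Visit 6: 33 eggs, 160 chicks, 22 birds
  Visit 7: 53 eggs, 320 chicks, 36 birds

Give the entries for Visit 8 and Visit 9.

For the eggs, each term is the sum of the two before it: 1, 6, 7, 13, 20, 33, 53 → 86 → 139.
For the chicks, ×2 each step: 5, 10, 20, 40, 80, 160, 320 → 640 → 1280.
For the birds, each term is the sum of the two before it: 4, 2, 6, 8, 14, 22, 36 → 58 → 94.
Putting the parts together: 86 eggs, 640 chicks, 58 birds and then 139 eggs, 1280 chicks, 94 birds.

86 eggs, 640 chicks, 58 birds; 139 eggs, 1280 chicks, 94 birds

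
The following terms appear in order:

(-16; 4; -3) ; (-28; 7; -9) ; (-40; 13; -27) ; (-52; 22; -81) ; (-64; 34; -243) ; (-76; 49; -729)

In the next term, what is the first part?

-88

First part: −12 each step, so -16, -28, -40, -52, -64, -76 → -88.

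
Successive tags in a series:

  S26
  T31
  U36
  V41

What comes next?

Letter: letters move forward 1 place in the alphabet; S, T, U, V → W.
Second component: 26, 31, 36, 41 → 46 (+5 each step).
So the next tag is W46.

W46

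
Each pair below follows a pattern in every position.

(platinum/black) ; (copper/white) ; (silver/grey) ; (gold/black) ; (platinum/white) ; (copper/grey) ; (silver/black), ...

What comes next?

(gold/white)

For the metal, repeats platinum → copper → silver → gold: platinum, copper, silver, gold, platinum, copper, silver → gold.
Shade — repeats black → white → grey: black, white, grey, black, white, grey, black → white.
Putting it together: (gold/white).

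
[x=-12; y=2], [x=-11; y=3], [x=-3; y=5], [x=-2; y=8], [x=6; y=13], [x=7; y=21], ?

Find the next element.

X — alternating steps +1, +8, +1, +8, …: -12, -11, -3, -2, 6, 7 → 15.
Y — each term is the sum of the two before it: 2, 3, 5, 8, 13, 21 → 34.
So the next element is [x=15; y=34].

[x=15; y=34]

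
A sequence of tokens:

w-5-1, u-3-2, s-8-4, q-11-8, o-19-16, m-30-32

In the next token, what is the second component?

Second component: each term is the sum of the two before it; 5, 3, 8, 11, 19, 30 → 49.

49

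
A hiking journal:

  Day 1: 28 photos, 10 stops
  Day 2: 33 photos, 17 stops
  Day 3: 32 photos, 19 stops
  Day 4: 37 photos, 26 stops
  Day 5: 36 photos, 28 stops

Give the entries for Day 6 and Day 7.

Photos: alternating steps +5, −1, +5, −1, …, so 28, 33, 32, 37, 36 → 41 → 40.
Stops — alternating steps +7, +2, +7, +2, …: 10, 17, 19, 26, 28 → 35 → 37.
Putting the parts together: 41 photos, 35 stops and then 40 photos, 37 stops.

41 photos, 35 stops; 40 photos, 37 stops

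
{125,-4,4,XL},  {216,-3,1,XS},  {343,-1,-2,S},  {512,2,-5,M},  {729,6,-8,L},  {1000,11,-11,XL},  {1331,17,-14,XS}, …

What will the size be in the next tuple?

S

Size: repeats XL → XS → S → M → L; XL, XS, S, M, L, XL, XS → S.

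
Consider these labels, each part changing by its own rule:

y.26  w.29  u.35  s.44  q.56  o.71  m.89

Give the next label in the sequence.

For the letter, letters move back 2 places in the alphabet: y, w, u, s, q, o, m → k.
For the second component, differences are 3, 6, 9, … (increasing by 3 each time): 26, 29, 35, 44, 56, 71, 89 → 110.
So the next label is k.110.

k.110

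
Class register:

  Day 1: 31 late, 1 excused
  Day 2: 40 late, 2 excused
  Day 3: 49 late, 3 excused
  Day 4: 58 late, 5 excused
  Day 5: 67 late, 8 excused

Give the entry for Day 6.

76 late, 13 excused

Late goes 31, 40, 49, 58, 67 → 76 (+9 each step).
Excused: 1, 2, 3, 5, 8 → 13 (each term is the sum of the two before it).
So the next line is 76 late, 13 excused.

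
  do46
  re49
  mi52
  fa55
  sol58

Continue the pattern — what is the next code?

Note goes do, re, mi, fa, sol → la (runs through the solfège scale do→ti).
Second component — +3 each step: 46, 49, 52, 55, 58 → 61.
Putting it together: la61.

la61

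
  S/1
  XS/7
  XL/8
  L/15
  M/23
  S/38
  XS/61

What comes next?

XL/99

Size goes S, XS, XL, L, M, S, XS → XL (repeats S → XS → XL → L → M).
Second component: each term is the sum of the two before it; 1, 7, 8, 15, 23, 38, 61 → 99.
Putting it together: XL/99.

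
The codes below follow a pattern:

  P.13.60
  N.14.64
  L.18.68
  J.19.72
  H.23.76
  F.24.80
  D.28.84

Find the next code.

B.29.88

For the letter, letters move back 2 places in the alphabet: P, N, L, J, H, F, D → B.
Second component: alternating steps +1, +4, +1, +4, …; 13, 14, 18, 19, 23, 24, 28 → 29.
For the third component, +4 each step: 60, 64, 68, 72, 76, 80, 84 → 88.
Combining the parts gives B.29.88.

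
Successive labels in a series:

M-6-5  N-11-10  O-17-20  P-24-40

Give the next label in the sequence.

Letter — letters move forward 1 place in the alphabet: M, N, O, P → Q.
For the second component, differences are 5, 6, 7, … (increasing by 1 each time): 6, 11, 17, 24 → 32.
Third component — ×2 each step: 5, 10, 20, 40 → 80.
Putting it together: Q-32-80.

Q-32-80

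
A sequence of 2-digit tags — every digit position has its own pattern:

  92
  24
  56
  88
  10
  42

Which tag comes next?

74

First digit — +3 each step, mod 10: 9, 2, 5, 8, 1, 4 → 7.
Second digit: +2 each step, mod 10, so 2, 4, 6, 8, 0, 2 → 4.
Combining the parts gives 74.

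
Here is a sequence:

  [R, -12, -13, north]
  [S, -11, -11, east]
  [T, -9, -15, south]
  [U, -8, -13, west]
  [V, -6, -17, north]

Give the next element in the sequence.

Letter — letters move forward 1 place in the alphabet: R, S, T, U, V → W.
For the second component, alternating steps +1, +2, +1, +2, …: -12, -11, -9, -8, -6 → -5.
Third component — alternating steps +2, −4, +2, −4, …: -13, -11, -15, -13, -17 → -15.
Direction: repeats north → east → south → west; north, east, south, west, north → east.
Putting it together: [W, -5, -15, east].

[W, -5, -15, east]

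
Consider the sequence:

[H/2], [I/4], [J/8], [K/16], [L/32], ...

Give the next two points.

[M/64], [N/128]

Letter: letters move forward 1 place in the alphabet; H, I, J, K, L → M → N.
For the second component, ×2 each step: 2, 4, 8, 16, 32 → 64 → 128.
Putting the parts together: [M/64] and then [N/128].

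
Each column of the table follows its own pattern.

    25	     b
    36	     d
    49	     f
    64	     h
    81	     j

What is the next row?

100  l

First component: 25, 36, 49, 64, 81 → 100 (perfect squares: 5², 6², 7², …).
Letter: letters move forward 2 places in the alphabet; b, d, f, h, j → l.
Putting it together: 100  l.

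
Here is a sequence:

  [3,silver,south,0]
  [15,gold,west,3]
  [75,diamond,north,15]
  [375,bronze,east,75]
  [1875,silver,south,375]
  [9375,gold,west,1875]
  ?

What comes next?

[46875,diamond,north,9375]

First value: ×5 each step, so 3, 15, 75, 375, 1875, 9375 → 46875.
Rank: repeats silver → gold → diamond → bronze, so silver, gold, diamond, bronze, silver, gold → diamond.
Direction goes south, west, north, east, south, west → north (repeats south → west → north → east).
For the fourth value, always the previous value of the first value: 0, 3, 15, 75, 375, 1875 → 9375.
So the next element is [46875,diamond,north,9375].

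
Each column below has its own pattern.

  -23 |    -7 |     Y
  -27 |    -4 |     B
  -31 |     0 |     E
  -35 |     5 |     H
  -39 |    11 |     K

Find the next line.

-43  18  N

First component — −4 each step: -23, -27, -31, -35, -39 → -43.
Second component: -7, -4, 0, 5, 11 → 18 (differences are 3, 4, 5, … (increasing by 1 each time)).
Letter goes Y, B, E, H, K → N (letters move forward 3 places in the alphabet, wrapping Z→A).
Combining the parts gives -43  18  N.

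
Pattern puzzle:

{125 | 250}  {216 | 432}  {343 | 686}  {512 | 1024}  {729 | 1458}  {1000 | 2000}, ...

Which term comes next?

First slot: perfect cubes: 5³, 6³, 7³, …; 125, 216, 343, 512, 729, 1000 → 1331.
Second slot: 250, 432, 686, 1024, 1458, 2000 → 2662 (always 2 × the first slot).
Putting it together: {1331 | 2662}.

{1331 | 2662}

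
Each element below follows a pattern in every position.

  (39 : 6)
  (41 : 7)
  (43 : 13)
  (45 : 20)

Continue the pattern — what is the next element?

For the first slot, +2 each step: 39, 41, 43, 45 → 47.
Second slot: 6, 7, 13, 20 → 33 (each term is the sum of the two before it).
So the next element is (47 : 33).

(47 : 33)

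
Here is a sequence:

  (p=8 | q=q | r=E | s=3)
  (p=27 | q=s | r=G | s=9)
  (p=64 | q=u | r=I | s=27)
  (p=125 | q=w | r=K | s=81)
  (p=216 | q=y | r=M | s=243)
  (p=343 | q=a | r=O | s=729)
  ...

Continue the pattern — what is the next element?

For the p, perfect cubes: 2³, 3³, 4³, …: 8, 27, 64, 125, 216, 343 → 512.
For the q, letters move forward 2 places in the alphabet, wrapping Z→A: q, s, u, w, y, a → c.
R — letters move forward 2 places in the alphabet: E, G, I, K, M, O → Q.
S: ×3 each step, so 3, 9, 27, 81, 243, 729 → 2187.
So the next element is (p=512 | q=c | r=Q | s=2187).

(p=512 | q=c | r=Q | s=2187)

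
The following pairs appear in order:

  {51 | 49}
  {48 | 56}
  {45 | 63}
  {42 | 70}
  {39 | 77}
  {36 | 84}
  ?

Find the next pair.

{33 | 91}

First coordinate: −3 each step, so 51, 48, 45, 42, 39, 36 → 33.
For the second coordinate, +7 each step: 49, 56, 63, 70, 77, 84 → 91.
So the next pair is {33 | 91}.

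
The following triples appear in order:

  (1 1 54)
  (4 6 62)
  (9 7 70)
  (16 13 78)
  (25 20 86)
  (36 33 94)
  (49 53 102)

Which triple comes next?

(64 86 110)

First entry: perfect squares: 1², 2², 3², …; 1, 4, 9, 16, 25, 36, 49 → 64.
Second entry — each term is the sum of the two before it: 1, 6, 7, 13, 20, 33, 53 → 86.
Third entry — +8 each step: 54, 62, 70, 78, 86, 94, 102 → 110.
So the next triple is (64 86 110).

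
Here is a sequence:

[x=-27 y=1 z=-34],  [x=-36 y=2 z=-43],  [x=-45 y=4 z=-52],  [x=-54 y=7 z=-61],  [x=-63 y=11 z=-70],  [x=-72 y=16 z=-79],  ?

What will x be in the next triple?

X: −9 each step; -27, -36, -45, -54, -63, -72 → -81.

-81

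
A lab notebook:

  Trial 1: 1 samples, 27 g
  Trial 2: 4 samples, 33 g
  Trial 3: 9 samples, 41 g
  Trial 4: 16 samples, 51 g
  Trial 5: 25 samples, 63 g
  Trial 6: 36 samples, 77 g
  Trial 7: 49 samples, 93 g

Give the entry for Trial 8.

Samples — perfect squares: 1², 2², 3², …: 1, 4, 9, 16, 25, 36, 49 → 64.
For the g, differences are 6, 8, 10, … (increasing by 2 each time): 27, 33, 41, 51, 63, 77, 93 → 111.
So the next line is 64 samples, 111 g.

64 samples, 111 g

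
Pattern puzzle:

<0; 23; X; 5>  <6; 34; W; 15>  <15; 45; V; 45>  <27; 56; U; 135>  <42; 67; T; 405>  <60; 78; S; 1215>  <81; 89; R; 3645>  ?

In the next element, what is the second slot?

Second slot goes 23, 34, 45, 56, 67, 78, 89 → 100 (+11 each step).

100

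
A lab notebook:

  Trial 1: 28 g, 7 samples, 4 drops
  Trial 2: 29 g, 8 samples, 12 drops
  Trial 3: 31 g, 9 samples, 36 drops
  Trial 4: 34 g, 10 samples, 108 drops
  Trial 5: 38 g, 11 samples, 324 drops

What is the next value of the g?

G: differences are 1, 2, 3, … (increasing by 1 each time), so 28, 29, 31, 34, 38 → 43.

43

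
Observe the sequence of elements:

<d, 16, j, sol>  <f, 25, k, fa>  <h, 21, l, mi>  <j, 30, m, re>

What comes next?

<l, 26, n, do>

First letter — letters move forward 2 places in the alphabet: d, f, h, j → l.
Second coordinate: alternating steps +9, −4, +9, −4, …; 16, 25, 21, 30 → 26.
Second letter: letters move forward 1 place in the alphabet, so j, k, l, m → n.
Note: sol, fa, mi, re → do (runs backward through the solfège scale do→ti).
Putting it together: <l, 26, n, do>.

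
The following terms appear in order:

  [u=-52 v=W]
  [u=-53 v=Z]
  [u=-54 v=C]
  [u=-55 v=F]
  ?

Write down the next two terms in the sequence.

[u=-56 v=I], [u=-57 v=L]

U: −1 each step; -52, -53, -54, -55 → -56 → -57.
V: W, Z, C, F → I → L (letters move forward 3 places in the alphabet, wrapping Z→A).
Putting the parts together: [u=-56 v=I] and then [u=-57 v=L].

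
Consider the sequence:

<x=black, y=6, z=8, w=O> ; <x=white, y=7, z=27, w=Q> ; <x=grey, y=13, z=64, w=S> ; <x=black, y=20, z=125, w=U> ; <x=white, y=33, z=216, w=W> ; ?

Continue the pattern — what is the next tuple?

For the x, repeats black → white → grey: black, white, grey, black, white → grey.
For the y, each term is the sum of the two before it: 6, 7, 13, 20, 33 → 53.
Z: perfect cubes: 2³, 3³, 4³, …, so 8, 27, 64, 125, 216 → 343.
W: letters move forward 2 places in the alphabet; O, Q, S, U, W → Y.
So the next tuple is <x=grey, y=53, z=343, w=Y>.

<x=grey, y=53, z=343, w=Y>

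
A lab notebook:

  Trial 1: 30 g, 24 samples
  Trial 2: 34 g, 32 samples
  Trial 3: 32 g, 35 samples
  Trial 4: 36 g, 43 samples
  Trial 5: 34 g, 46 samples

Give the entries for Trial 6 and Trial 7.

38 g, 54 samples; 36 g, 57 samples

G: alternating steps +4, −2, +4, −2, …, so 30, 34, 32, 36, 34 → 38 → 36.
Samples — alternating steps +8, +3, +8, +3, …: 24, 32, 35, 43, 46 → 54 → 57.
Putting the parts together: 38 g, 54 samples and then 36 g, 57 samples.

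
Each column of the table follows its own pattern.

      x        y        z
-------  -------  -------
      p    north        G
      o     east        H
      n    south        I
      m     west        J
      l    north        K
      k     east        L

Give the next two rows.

Column x goes p, o, n, m, l, k → j → i (letters move back 1 place in the alphabet).
Column y goes north, east, south, west, north, east → south → west (repeats north → east → south → west).
Column z: G, H, I, J, K, L → M → N (letters move forward 1 place in the alphabet).
Putting the parts together: j  south  M and then i  west  N.

j  south  M; i  west  N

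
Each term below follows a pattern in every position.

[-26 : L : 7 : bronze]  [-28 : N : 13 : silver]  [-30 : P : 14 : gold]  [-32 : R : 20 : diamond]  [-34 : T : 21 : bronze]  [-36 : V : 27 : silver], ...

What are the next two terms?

First value: −2 each step; -26, -28, -30, -32, -34, -36 → -38 → -40.
Letter — letters move forward 2 places in the alphabet: L, N, P, R, T, V → X → Z.
For the third value, alternating steps +6, +1, +6, +1, …: 7, 13, 14, 20, 21, 27 → 28 → 34.
For the rank, repeats bronze → silver → gold → diamond: bronze, silver, gold, diamond, bronze, silver → gold → diamond.
Putting the parts together: [-38 : X : 28 : gold] and then [-40 : Z : 34 : diamond].

[-38 : X : 28 : gold], [-40 : Z : 34 : diamond]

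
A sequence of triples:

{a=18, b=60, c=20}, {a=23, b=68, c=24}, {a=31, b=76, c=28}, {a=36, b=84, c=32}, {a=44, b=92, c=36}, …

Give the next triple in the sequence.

{a=49, b=100, c=40}

For the a, alternating steps +5, +8, +5, +8, …: 18, 23, 31, 36, 44 → 49.
B: 60, 68, 76, 84, 92 → 100 (+8 each step).
C: +4 each step, so 20, 24, 28, 32, 36 → 40.
So the next triple is {a=49, b=100, c=40}.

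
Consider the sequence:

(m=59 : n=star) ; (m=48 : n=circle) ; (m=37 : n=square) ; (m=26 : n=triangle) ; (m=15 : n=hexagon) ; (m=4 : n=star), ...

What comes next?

(m=-7 : n=circle)

M: 59, 48, 37, 26, 15, 4 → -7 (−11 each step).
N: repeats star → circle → square → triangle → hexagon; star, circle, square, triangle, hexagon, star → circle.
Putting it together: (m=-7 : n=circle).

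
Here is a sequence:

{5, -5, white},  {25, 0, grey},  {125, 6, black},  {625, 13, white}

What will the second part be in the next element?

21

First part: ×5 each step, so 5, 25, 125, 625 → 3125.
Second part goes -5, 0, 6, 13 → 21 (differences are 5, 6, 7, … (increasing by 1 each time)).
For the shade, repeats white → grey → black: white, grey, black, white → grey.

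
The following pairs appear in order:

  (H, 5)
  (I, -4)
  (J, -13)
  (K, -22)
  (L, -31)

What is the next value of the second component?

-40

Letter goes H, I, J, K, L → M (letters move forward 1 place in the alphabet).
Second component: −9 each step, so 5, -4, -13, -22, -31 → -40.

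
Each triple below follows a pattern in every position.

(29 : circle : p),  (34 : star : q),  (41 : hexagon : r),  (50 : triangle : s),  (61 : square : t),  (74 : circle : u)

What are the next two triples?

(89 : star : v), (106 : hexagon : w)

First coordinate — differences are 5, 7, 9, … (increasing by 2 each time): 29, 34, 41, 50, 61, 74 → 89 → 106.
Shape: repeats circle → star → hexagon → triangle → square; circle, star, hexagon, triangle, square, circle → star → hexagon.
Letter: letters move forward 1 place in the alphabet, so p, q, r, s, t, u → v → w.
So the next two triples are (89 : star : v) and (106 : hexagon : w).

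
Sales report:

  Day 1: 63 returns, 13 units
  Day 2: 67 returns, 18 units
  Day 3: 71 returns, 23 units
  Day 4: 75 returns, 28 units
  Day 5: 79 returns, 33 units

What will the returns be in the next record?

Returns: 63, 67, 71, 75, 79 → 83 (+4 each step).

83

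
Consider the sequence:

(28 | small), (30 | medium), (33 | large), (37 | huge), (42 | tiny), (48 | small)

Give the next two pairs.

(55 | medium), (63 | large)

First part: 28, 30, 33, 37, 42, 48 → 55 → 63 (differences are 2, 3, 4, … (increasing by 1 each time)).
Size: repeats small → medium → large → huge → tiny; small, medium, large, huge, tiny, small → medium → large.
So the next two pairs are (55 | medium) and (63 | large).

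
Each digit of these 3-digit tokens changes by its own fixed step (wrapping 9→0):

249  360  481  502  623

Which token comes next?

For the first digit, +1 each step, mod 10: 2, 3, 4, 5, 6 → 7.
Second digit: +2 each step, mod 10, so 4, 6, 8, 0, 2 → 4.
Third digit: +1 each step, mod 10, so 9, 0, 1, 2, 3 → 4.
So the next token is 744.

744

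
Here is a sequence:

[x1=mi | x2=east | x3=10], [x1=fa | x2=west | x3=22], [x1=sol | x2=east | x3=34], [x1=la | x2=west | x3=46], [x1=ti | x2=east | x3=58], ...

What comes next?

[x1=do | x2=west | x3=70]

X1 goes mi, fa, sol, la, ti → do (runs through the solfège scale do→ti).
X2 — alternates east ↔ west: east, west, east, west, east → west.
For the x3, +12 each step: 10, 22, 34, 46, 58 → 70.
So the next term is [x1=do | x2=west | x3=70].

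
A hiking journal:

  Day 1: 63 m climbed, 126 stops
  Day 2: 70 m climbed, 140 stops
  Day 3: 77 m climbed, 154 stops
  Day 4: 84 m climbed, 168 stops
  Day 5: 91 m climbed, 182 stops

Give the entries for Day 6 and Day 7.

98 m climbed, 196 stops; 105 m climbed, 210 stops

M climbed: +7 each step; 63, 70, 77, 84, 91 → 98 → 105.
Stops: always 2 × the m climbed; 126, 140, 154, 168, 182 → 196 → 210.
Putting the parts together: 98 m climbed, 196 stops and then 105 m climbed, 210 stops.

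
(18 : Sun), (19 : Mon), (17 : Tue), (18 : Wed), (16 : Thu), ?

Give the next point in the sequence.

(17 : Fri)

First coordinate: alternating steps +1, −2, +1, −2, …, so 18, 19, 17, 18, 16 → 17.
Day: runs through the weekdays Mon→Sun; Sun, Mon, Tue, Wed, Thu → Fri.
Putting it together: (17 : Fri).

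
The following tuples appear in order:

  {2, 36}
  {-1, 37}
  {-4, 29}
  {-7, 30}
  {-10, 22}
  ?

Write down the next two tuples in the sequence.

{-13, 23}, {-16, 15}

First component goes 2, -1, -4, -7, -10 → -13 → -16 (−3 each step).
Second component: alternating steps +1, −8, +1, −8, …; 36, 37, 29, 30, 22 → 23 → 15.
Putting the parts together: {-13, 23} and then {-16, 15}.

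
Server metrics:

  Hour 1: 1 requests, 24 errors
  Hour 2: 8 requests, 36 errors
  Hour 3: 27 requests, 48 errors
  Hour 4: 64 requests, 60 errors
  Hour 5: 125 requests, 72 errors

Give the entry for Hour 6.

216 requests, 84 errors

Requests goes 1, 8, 27, 64, 125 → 216 (perfect cubes: 1³, 2³, 3³, …).
Errors: 24, 36, 48, 60, 72 → 84 (+12 each step).
Putting it together: 216 requests, 84 errors.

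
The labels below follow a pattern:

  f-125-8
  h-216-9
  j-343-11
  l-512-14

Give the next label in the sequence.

n-729-18

Letter goes f, h, j, l → n (letters move forward 2 places in the alphabet).
Second component goes 125, 216, 343, 512 → 729 (perfect cubes: 5³, 6³, 7³, …).
Third component: differences are 1, 2, 3, … (increasing by 1 each time), so 8, 9, 11, 14 → 18.
Combining the parts gives n-729-18.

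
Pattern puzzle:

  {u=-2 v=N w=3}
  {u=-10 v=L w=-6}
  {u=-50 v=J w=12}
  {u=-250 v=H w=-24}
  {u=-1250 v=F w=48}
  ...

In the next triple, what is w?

-96

W goes 3, -6, 12, -24, 48 → -96 (×(-2) each step).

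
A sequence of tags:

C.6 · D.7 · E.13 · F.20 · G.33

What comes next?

H.53

For the letter, letters move forward 1 place in the alphabet: C, D, E, F, G → H.
For the second component, each term is the sum of the two before it: 6, 7, 13, 20, 33 → 53.
Putting it together: H.53.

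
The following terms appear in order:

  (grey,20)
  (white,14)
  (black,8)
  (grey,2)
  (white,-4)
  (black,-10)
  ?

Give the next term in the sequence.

For the shade, repeats grey → white → black: grey, white, black, grey, white, black → grey.
Second value goes 20, 14, 8, 2, -4, -10 → -16 (−6 each step).
Putting it together: (grey,-16).

(grey,-16)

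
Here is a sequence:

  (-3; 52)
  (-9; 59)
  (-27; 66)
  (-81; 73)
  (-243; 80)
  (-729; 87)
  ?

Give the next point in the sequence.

First coordinate goes -3, -9, -27, -81, -243, -729 → -2187 (×3 each step).
Second coordinate — +7 each step: 52, 59, 66, 73, 80, 87 → 94.
So the next point is (-2187; 94).

(-2187; 94)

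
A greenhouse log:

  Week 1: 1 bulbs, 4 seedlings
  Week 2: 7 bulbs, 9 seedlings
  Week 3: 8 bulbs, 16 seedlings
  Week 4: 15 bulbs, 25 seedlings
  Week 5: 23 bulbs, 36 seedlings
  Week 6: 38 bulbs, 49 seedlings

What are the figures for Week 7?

Bulbs — each term is the sum of the two before it: 1, 7, 8, 15, 23, 38 → 61.
Seedlings: perfect squares: 2², 3², 4², …, so 4, 9, 16, 25, 36, 49 → 64.
Combining the parts gives 61 bulbs, 64 seedlings.

61 bulbs, 64 seedlings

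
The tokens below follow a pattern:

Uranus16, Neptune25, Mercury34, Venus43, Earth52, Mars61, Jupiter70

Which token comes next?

Planet — runs through the planets Mercury→Neptune: Uranus, Neptune, Mercury, Venus, Earth, Mars, Jupiter → Saturn.
Second component: +9 each step; 16, 25, 34, 43, 52, 61, 70 → 79.
Combining the parts gives Saturn79.

Saturn79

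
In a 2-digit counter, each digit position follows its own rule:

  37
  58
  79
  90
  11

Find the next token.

First digit: 3, 5, 7, 9, 1 → 3 (+2 each step, mod 10).
Second digit — +1 each step, mod 10: 7, 8, 9, 0, 1 → 2.
So the next token is 32.

32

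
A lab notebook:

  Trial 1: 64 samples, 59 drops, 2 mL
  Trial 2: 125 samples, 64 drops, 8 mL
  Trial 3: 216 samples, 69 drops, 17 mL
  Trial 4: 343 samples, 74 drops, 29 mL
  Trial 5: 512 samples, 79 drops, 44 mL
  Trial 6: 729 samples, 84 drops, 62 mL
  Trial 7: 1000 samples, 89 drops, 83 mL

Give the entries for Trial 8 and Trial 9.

1331 samples, 94 drops, 107 mL; 1728 samples, 99 drops, 134 mL

For the samples, perfect cubes: 4³, 5³, 6³, …: 64, 125, 216, 343, 512, 729, 1000 → 1331 → 1728.
For the drops, +5 each step: 59, 64, 69, 74, 79, 84, 89 → 94 → 99.
ML: 2, 8, 17, 29, 44, 62, 83 → 107 → 134 (differences are 6, 9, 12, … (increasing by 3 each time)).
So the next two lines are 1331 samples, 94 drops, 107 mL and 1728 samples, 99 drops, 134 mL.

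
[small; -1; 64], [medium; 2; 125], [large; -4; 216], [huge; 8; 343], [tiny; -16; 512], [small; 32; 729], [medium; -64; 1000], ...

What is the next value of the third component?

1331

Third component: perfect cubes: 4³, 5³, 6³, …, so 64, 125, 216, 343, 512, 729, 1000 → 1331.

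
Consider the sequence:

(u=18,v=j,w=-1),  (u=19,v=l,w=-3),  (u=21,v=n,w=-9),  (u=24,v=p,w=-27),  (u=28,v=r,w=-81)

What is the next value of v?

t

V: letters move forward 2 places in the alphabet; j, l, n, p, r → t.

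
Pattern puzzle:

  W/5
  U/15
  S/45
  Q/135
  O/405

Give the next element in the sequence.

M/1215

Letter goes W, U, S, Q, O → M (letters move back 2 places in the alphabet).
Second component: 5, 15, 45, 135, 405 → 1215 (×3 each step).
Putting it together: M/1215.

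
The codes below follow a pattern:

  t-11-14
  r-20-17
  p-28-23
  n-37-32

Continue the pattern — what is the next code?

Letter: letters move back 2 places in the alphabet; t, r, p, n → l.
Second component: alternating steps +9, +8, +9, +8, …, so 11, 20, 28, 37 → 45.
Third component: 14, 17, 23, 32 → 44 (differences are 3, 6, 9, … (increasing by 3 each time)).
Combining the parts gives l-45-44.

l-45-44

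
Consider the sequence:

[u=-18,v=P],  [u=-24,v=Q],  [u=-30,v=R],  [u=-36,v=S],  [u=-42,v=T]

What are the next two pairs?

U: -18, -24, -30, -36, -42 → -48 → -54 (−6 each step).
V — letters move forward 1 place in the alphabet: P, Q, R, S, T → U → V.
So the next two pairs are [u=-48,v=U] and [u=-54,v=V].

[u=-48,v=U], [u=-54,v=V]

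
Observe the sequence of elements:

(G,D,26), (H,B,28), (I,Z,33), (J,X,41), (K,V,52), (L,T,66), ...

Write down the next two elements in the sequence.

(M,R,83), (N,P,103)

First letter: letters move forward 1 place in the alphabet; G, H, I, J, K, L → M → N.
Second letter — letters move back 2 places in the alphabet, wrapping A→Z: D, B, Z, X, V, T → R → P.
Third component — differences are 2, 5, 8, … (increasing by 3 each time): 26, 28, 33, 41, 52, 66 → 83 → 103.
Putting the parts together: (M,R,83) and then (N,P,103).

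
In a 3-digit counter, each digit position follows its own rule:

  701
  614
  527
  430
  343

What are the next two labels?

First digit: 7, 6, 5, 4, 3 → 2 → 1 (−1 each step, mod 10).
Second digit: +1 each step, mod 10; 0, 1, 2, 3, 4 → 5 → 6.
Third digit: +3 each step, mod 10, so 1, 4, 7, 0, 3 → 6 → 9.
So the next two labels are 256 and 169.

256 then 169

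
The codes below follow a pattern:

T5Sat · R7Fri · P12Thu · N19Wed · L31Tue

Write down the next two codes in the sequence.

Letter: letters move back 2 places in the alphabet, so T, R, P, N, L → J → H.
Second component — each term is the sum of the two before it: 5, 7, 12, 19, 31 → 50 → 81.
Day: runs backward through the weekdays Mon→Sun, so Sat, Fri, Thu, Wed, Tue → Mon → Sun.
So the next two codes are J50Mon and H81Sun.

J50Mon then H81Sun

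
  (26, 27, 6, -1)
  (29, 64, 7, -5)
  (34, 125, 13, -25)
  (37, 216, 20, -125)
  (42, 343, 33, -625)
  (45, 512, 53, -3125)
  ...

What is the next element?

(50, 729, 86, -15625)

First coordinate: 26, 29, 34, 37, 42, 45 → 50 (alternating steps +3, +5, +3, +5, …).
Second coordinate — perfect cubes: 3³, 4³, 5³, …: 27, 64, 125, 216, 343, 512 → 729.
For the third coordinate, each term is the sum of the two before it: 6, 7, 13, 20, 33, 53 → 86.
Fourth coordinate: ×5 each step; -1, -5, -25, -125, -625, -3125 → -15625.
So the next element is (50, 729, 86, -15625).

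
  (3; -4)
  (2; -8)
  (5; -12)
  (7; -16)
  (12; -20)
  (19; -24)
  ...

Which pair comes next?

(31; -28)

First value — each term is the sum of the two before it: 3, 2, 5, 7, 12, 19 → 31.
Second value: −4 each step; -4, -8, -12, -16, -20, -24 → -28.
Putting it together: (31; -28).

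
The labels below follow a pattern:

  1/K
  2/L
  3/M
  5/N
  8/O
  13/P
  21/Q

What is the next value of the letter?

First component: 1, 2, 3, 5, 8, 13, 21 → 34 (each term is the sum of the two before it).
Letter: letters move forward 1 place in the alphabet, so K, L, M, N, O, P, Q → R.

R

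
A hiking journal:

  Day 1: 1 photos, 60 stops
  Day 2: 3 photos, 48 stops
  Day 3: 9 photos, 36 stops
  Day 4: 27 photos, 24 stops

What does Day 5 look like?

81 photos, 12 stops

Photos — ×3 each step: 1, 3, 9, 27 → 81.
Stops: −12 each step, so 60, 48, 36, 24 → 12.
So the next record is 81 photos, 12 stops.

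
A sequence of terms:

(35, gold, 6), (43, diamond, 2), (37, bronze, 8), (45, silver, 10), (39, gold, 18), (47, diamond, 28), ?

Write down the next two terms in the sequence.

(41, bronze, 46), (49, silver, 74)

First part — alternating steps +8, −6, +8, −6, …: 35, 43, 37, 45, 39, 47 → 41 → 49.
Rank goes gold, diamond, bronze, silver, gold, diamond → bronze → silver (repeats gold → diamond → bronze → silver).
Third part goes 6, 2, 8, 10, 18, 28 → 46 → 74 (each term is the sum of the two before it).
So the next two terms are (41, bronze, 46) and (49, silver, 74).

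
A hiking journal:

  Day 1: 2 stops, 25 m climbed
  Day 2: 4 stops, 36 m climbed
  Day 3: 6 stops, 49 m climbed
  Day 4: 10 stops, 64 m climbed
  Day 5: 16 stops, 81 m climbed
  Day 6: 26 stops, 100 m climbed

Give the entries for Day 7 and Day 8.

42 stops, 121 m climbed; 68 stops, 144 m climbed

Stops — each term is the sum of the two before it: 2, 4, 6, 10, 16, 26 → 42 → 68.
For the m climbed, perfect squares: 5², 6², 7², …: 25, 36, 49, 64, 81, 100 → 121 → 144.
So the next two records are 42 stops, 121 m climbed and 68 stops, 144 m climbed.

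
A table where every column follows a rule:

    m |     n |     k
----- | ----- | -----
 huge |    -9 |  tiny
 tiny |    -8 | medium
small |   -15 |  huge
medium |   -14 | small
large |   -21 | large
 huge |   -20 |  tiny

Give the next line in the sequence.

tiny  -27  medium

Column m: huge, tiny, small, medium, large, huge → tiny (repeats huge → tiny → small → medium → large).
Column n: -9, -8, -15, -14, -21, -20 → -27 (alternating steps +1, −7, +1, −7, …).
For the column k, repeats tiny → medium → huge → small → large: tiny, medium, huge, small, large, tiny → medium.
So the next line is tiny  -27  medium.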